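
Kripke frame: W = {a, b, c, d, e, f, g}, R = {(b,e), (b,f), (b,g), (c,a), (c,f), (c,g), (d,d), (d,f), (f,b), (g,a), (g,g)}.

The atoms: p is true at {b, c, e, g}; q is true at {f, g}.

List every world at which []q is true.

a: no successors, so []q holds vacuously. ✓
b: successors {e, f, g}; q there: e:F, f:T, g:T. ✗
c: successors {a, f, g}; q there: a:F, f:T, g:T. ✗
d: successors {d, f}; q there: d:F, f:T. ✗
e: no successors, so []q holds vacuously. ✓
f: successors {b}; q there: b:F. ✗
g: successors {a, g}; q there: a:F, g:T. ✗

{a, e}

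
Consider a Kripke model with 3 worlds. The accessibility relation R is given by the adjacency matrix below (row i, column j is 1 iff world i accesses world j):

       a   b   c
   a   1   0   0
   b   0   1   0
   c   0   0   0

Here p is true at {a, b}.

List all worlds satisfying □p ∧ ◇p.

{a, b}

a: □p is T, ◇p is T. ✓
b: □p is T, ◇p is T. ✓
c: □p is T, ◇p is F. ✗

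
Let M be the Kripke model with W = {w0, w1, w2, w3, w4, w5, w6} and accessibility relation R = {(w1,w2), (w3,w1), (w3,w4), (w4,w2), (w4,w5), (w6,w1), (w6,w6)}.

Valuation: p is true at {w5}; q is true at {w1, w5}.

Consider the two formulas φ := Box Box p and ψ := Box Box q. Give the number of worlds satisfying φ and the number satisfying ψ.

5 and 5

For Box Box p:
w0: no successors, so Box Box p holds vacuously. ✓
w1: successors {w2}; Box p there: w2:T. ✓
w2: no successors, so Box Box p holds vacuously. ✓
w3: successors {w1, w4}; Box p there: w1:F, w4:F. ✗
w4: successors {w2, w5}; Box p there: w2:T, w5:T. ✓
w5: no successors, so Box Box p holds vacuously. ✓
w6: successors {w1, w6}; Box p there: w1:F, w6:F. ✗
— 5 worlds.
For Box Box q:
w0: no successors, so Box Box q holds vacuously. ✓
w1: successors {w2}; Box q there: w2:T. ✓
w2: no successors, so Box Box q holds vacuously. ✓
w3: successors {w1, w4}; Box q there: w1:F, w4:F. ✗
w4: successors {w2, w5}; Box q there: w2:T, w5:T. ✓
w5: no successors, so Box Box q holds vacuously. ✓
w6: successors {w1, w6}; Box q there: w1:F, w6:F. ✗
— 5 worlds.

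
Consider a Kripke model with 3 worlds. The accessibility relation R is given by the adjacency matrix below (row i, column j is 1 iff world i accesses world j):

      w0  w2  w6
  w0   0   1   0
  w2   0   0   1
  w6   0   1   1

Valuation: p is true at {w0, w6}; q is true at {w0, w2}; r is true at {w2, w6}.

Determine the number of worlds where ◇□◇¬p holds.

w0: successors {w2}; □◇¬p there: w2:T. ✓
w2: successors {w6}; □◇¬p there: w6:F. ✗
w6: successors {w2, w6}; □◇¬p there: w2:T, w6:F. ✓
Satisfying worlds: {w0, w6}.

2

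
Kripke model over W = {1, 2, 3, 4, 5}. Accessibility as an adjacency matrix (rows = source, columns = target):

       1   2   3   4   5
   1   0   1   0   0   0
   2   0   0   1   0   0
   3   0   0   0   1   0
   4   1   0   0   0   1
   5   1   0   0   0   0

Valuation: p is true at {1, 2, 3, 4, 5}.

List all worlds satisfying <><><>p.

1: successors {2}; <><>p there: 2:T. ✓
2: successors {3}; <><>p there: 3:T. ✓
3: successors {4}; <><>p there: 4:T. ✓
4: successors {1, 5}; <><>p there: 1:T, 5:T. ✓
5: successors {1}; <><>p there: 1:T. ✓

{1, 2, 3, 4, 5}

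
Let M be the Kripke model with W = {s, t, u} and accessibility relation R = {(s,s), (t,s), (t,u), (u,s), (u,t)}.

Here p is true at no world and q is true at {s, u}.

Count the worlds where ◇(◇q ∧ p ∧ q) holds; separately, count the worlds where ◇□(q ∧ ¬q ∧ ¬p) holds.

For ◇(◇q ∧ p ∧ q):
s: successors {s}; ◇q ∧ p ∧ q there: s:F. ✗
t: successors {s, u}; ◇q ∧ p ∧ q there: s:F, u:F. ✗
u: successors {s, t}; ◇q ∧ p ∧ q there: s:F, t:F. ✗
— 0 worlds.
For ◇□(q ∧ ¬q ∧ ¬p):
s: successors {s}; □(q ∧ ¬q ∧ ¬p) there: s:F. ✗
t: successors {s, u}; □(q ∧ ¬q ∧ ¬p) there: s:F, u:F. ✗
u: successors {s, t}; □(q ∧ ¬q ∧ ¬p) there: s:F, t:F. ✗
— 0 worlds.

0 and 0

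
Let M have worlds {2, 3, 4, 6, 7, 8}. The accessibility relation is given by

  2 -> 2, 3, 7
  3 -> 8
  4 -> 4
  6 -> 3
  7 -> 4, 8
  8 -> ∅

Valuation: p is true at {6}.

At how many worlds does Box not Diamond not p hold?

2

2: successors {2, 3, 7}; not Diamond not p there: 2:F, 3:F, 7:F. ✗
3: successors {8}; not Diamond not p there: 8:T. ✓
4: successors {4}; not Diamond not p there: 4:F. ✗
6: successors {3}; not Diamond not p there: 3:F. ✗
7: successors {4, 8}; not Diamond not p there: 4:F, 8:T. ✗
8: no successors, so Box not Diamond not p holds vacuously. ✓
Satisfying worlds: {3, 8}.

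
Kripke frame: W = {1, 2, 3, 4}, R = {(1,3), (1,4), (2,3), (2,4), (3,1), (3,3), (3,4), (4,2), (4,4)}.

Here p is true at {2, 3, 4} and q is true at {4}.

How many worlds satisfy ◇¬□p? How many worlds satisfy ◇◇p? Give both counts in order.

3 and 4

For ◇¬□p:
1: successors {3, 4}; ¬□p there: 3:T, 4:F. ✓
2: successors {3, 4}; ¬□p there: 3:T, 4:F. ✓
3: successors {1, 3, 4}; ¬□p there: 1:F, 3:T, 4:F. ✓
4: successors {2, 4}; ¬□p there: 2:F, 4:F. ✗
— 3 worlds.
For ◇◇p:
1: successors {3, 4}; ◇p there: 3:T, 4:T. ✓
2: successors {3, 4}; ◇p there: 3:T, 4:T. ✓
3: successors {1, 3, 4}; ◇p there: 1:T, 3:T, 4:T. ✓
4: successors {2, 4}; ◇p there: 2:T, 4:T. ✓
— 4 worlds.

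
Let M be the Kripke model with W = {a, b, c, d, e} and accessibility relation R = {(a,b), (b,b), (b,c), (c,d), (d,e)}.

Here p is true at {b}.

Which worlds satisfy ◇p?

{a, b}

a: successors {b}; p there: b:T. ✓
b: successors {b, c}; p there: b:T, c:F. ✓
c: successors {d}; p there: d:F. ✗
d: successors {e}; p there: e:F. ✗
e: no successors, so ◇p fails. ✗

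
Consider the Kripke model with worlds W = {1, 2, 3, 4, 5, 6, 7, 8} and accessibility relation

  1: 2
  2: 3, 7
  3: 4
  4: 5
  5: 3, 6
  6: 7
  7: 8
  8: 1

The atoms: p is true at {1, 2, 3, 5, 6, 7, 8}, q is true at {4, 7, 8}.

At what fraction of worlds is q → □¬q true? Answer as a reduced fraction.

7/8

1: q is F, □¬q is T. ✓
2: q is F, □¬q is F. ✓
3: q is F, □¬q is F. ✓
4: q is T, □¬q is T. ✓
5: q is F, □¬q is T. ✓
6: q is F, □¬q is F. ✓
7: q is T, □¬q is F. ✗
8: q is T, □¬q is T. ✓
That's 7 of 8 worlds, so 7/8.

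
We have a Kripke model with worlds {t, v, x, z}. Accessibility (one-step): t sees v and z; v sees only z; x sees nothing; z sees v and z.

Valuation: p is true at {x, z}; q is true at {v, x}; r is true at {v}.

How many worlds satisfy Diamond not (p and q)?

t: successors {v, z}; not (p and q) there: v:T, z:T. ✓
v: successors {z}; not (p and q) there: z:T. ✓
x: no successors, so Diamond not (p and q) fails. ✗
z: successors {v, z}; not (p and q) there: v:T, z:T. ✓
Satisfying worlds: {t, v, z}.

3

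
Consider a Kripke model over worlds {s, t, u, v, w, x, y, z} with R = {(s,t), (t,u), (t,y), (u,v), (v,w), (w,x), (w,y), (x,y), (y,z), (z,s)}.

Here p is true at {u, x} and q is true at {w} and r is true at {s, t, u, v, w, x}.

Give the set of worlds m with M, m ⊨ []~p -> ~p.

s: []~p is T, ~p is T. ✓
t: []~p is F, ~p is T. ✓
u: []~p is T, ~p is F. ✗
v: []~p is T, ~p is T. ✓
w: []~p is F, ~p is T. ✓
x: []~p is T, ~p is F. ✗
y: []~p is T, ~p is T. ✓
z: []~p is T, ~p is T. ✓

{s, t, v, w, y, z}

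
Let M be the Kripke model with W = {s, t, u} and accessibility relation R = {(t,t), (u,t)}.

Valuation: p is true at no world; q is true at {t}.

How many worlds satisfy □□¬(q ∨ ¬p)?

s: no successors, so □□¬(q ∨ ¬p) holds vacuously. ✓
t: successors {t}; □¬(q ∨ ¬p) there: t:F. ✗
u: successors {t}; □¬(q ∨ ¬p) there: t:F. ✗
Satisfying worlds: {s}.

1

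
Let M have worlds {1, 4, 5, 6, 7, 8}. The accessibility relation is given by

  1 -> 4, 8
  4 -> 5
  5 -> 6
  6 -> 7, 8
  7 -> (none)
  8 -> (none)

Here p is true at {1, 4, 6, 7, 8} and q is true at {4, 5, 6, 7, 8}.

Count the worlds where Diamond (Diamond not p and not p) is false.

1: successors {4, 8}; Diamond not p and not p there: 4:F, 8:F. ✗
4: successors {5}; Diamond not p and not p there: 5:F. ✗
5: successors {6}; Diamond not p and not p there: 6:F. ✗
6: successors {7, 8}; Diamond not p and not p there: 7:F, 8:F. ✗
7: no successors, so Diamond (Diamond not p and not p) fails. ✗
8: no successors, so Diamond (Diamond not p and not p) fails. ✗
Satisfying worlds: ∅.
So Diamond (Diamond not p and not p) fails at the other 6 worlds.

6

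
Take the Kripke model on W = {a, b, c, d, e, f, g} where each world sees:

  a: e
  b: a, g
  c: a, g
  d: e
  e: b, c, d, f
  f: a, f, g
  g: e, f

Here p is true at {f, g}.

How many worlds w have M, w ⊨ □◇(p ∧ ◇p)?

a: successors {e}; ◇(p ∧ ◇p) there: e:T. ✓
b: successors {a, g}; ◇(p ∧ ◇p) there: a:F, g:T. ✗
c: successors {a, g}; ◇(p ∧ ◇p) there: a:F, g:T. ✗
d: successors {e}; ◇(p ∧ ◇p) there: e:T. ✓
e: successors {b, c, d, f}; ◇(p ∧ ◇p) there: b:T, c:T, d:F, f:T. ✗
f: successors {a, f, g}; ◇(p ∧ ◇p) there: a:F, f:T, g:T. ✗
g: successors {e, f}; ◇(p ∧ ◇p) there: e:T, f:T. ✓
Satisfying worlds: {a, d, g}.

3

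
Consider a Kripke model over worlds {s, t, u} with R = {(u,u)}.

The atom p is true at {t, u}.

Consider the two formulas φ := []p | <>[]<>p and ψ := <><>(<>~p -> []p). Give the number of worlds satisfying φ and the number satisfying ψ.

For []p | <>[]<>p:
s: []p is T, <>[]<>p is F. ✓
t: []p is T, <>[]<>p is F. ✓
u: []p is T, <>[]<>p is T. ✓
— 3 worlds.
For <><>(<>~p -> []p):
s: no successors, so <><>(<>~p -> []p) fails. ✗
t: no successors, so <><>(<>~p -> []p) fails. ✗
u: successors {u}; <>(<>~p -> []p) there: u:T. ✓
— 1 world.

3 and 1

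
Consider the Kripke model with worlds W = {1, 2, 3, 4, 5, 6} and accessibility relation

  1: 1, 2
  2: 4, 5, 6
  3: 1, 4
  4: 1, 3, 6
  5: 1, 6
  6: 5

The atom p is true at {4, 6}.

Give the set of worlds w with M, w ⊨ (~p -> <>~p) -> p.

{4, 6}

1: ~p -> <>~p is T, p is F. ✗
2: ~p -> <>~p is T, p is F. ✗
3: ~p -> <>~p is T, p is F. ✗
4: ~p -> <>~p is T, p is T. ✓
5: ~p -> <>~p is T, p is F. ✗
6: ~p -> <>~p is T, p is T. ✓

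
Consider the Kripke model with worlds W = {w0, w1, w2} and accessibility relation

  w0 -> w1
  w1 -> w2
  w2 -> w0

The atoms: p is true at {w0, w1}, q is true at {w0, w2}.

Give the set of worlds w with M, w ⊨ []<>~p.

{w0}

w0: successors {w1}; <>~p there: w1:T. ✓
w1: successors {w2}; <>~p there: w2:F. ✗
w2: successors {w0}; <>~p there: w0:F. ✗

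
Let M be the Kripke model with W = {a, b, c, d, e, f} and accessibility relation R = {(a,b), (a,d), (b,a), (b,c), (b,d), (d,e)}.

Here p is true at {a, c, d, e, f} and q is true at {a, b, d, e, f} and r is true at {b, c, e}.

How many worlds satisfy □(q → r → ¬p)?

5

a: successors {b, d}; q → r → ¬p there: b:T, d:T. ✓
b: successors {a, c, d}; q → r → ¬p there: a:T, c:T, d:T. ✓
c: no successors, so □(q → r → ¬p) holds vacuously. ✓
d: successors {e}; q → r → ¬p there: e:F. ✗
e: no successors, so □(q → r → ¬p) holds vacuously. ✓
f: no successors, so □(q → r → ¬p) holds vacuously. ✓
Satisfying worlds: {a, b, c, e, f}.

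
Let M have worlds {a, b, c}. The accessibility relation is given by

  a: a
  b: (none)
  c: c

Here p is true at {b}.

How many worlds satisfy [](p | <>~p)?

a: successors {a}; p | <>~p there: a:T. ✓
b: no successors, so [](p | <>~p) holds vacuously. ✓
c: successors {c}; p | <>~p there: c:T. ✓
Satisfying worlds: {a, b, c}.

3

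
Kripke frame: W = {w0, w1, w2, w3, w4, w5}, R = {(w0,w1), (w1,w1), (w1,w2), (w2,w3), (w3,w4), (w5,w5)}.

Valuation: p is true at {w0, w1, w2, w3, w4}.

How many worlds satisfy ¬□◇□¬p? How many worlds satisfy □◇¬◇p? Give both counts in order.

For ¬□◇□¬p:
w0: □◇□¬p is F. ✓
w1: □◇□¬p is F. ✓
w2: □◇□¬p is T. ✗
w3: □◇□¬p is F. ✓
w4: □◇□¬p is T. ✗
w5: □◇□¬p is T. ✗
— 3 worlds.
For □◇¬◇p:
w0: successors {w1}; ◇¬◇p there: w1:F. ✗
w1: successors {w1, w2}; ◇¬◇p there: w1:F, w2:F. ✗
w2: successors {w3}; ◇¬◇p there: w3:T. ✓
w3: successors {w4}; ◇¬◇p there: w4:F. ✗
w4: no successors, so □◇¬◇p holds vacuously. ✓
w5: successors {w5}; ◇¬◇p there: w5:T. ✓
— 3 worlds.

3 and 3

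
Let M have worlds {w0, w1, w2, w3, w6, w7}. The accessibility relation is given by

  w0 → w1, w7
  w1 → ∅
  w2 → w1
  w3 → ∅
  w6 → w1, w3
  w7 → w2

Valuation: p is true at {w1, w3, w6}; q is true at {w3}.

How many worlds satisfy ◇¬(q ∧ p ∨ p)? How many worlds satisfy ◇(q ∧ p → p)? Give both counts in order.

2 and 4

For ◇¬(q ∧ p ∨ p):
w0: successors {w1, w7}; ¬(q ∧ p ∨ p) there: w1:F, w7:T. ✓
w1: no successors, so ◇¬(q ∧ p ∨ p) fails. ✗
w2: successors {w1}; ¬(q ∧ p ∨ p) there: w1:F. ✗
w3: no successors, so ◇¬(q ∧ p ∨ p) fails. ✗
w6: successors {w1, w3}; ¬(q ∧ p ∨ p) there: w1:F, w3:F. ✗
w7: successors {w2}; ¬(q ∧ p ∨ p) there: w2:T. ✓
— 2 worlds.
For ◇(q ∧ p → p):
w0: successors {w1, w7}; q ∧ p → p there: w1:T, w7:T. ✓
w1: no successors, so ◇(q ∧ p → p) fails. ✗
w2: successors {w1}; q ∧ p → p there: w1:T. ✓
w3: no successors, so ◇(q ∧ p → p) fails. ✗
w6: successors {w1, w3}; q ∧ p → p there: w1:T, w3:T. ✓
w7: successors {w2}; q ∧ p → p there: w2:T. ✓
— 4 worlds.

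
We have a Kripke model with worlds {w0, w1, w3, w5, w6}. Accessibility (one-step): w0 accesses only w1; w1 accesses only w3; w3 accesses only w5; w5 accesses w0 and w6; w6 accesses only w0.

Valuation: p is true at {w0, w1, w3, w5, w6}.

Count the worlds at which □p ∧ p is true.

w0: □p is T, p is T. ✓
w1: □p is T, p is T. ✓
w3: □p is T, p is T. ✓
w5: □p is T, p is T. ✓
w6: □p is T, p is T. ✓
Satisfying worlds: {w0, w1, w3, w5, w6}.

5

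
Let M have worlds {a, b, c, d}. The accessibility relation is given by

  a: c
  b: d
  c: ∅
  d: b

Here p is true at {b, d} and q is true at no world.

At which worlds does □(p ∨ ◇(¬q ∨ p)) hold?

{b, c, d}

a: successors {c}; p ∨ ◇(¬q ∨ p) there: c:F. ✗
b: successors {d}; p ∨ ◇(¬q ∨ p) there: d:T. ✓
c: no successors, so □(p ∨ ◇(¬q ∨ p)) holds vacuously. ✓
d: successors {b}; p ∨ ◇(¬q ∨ p) there: b:T. ✓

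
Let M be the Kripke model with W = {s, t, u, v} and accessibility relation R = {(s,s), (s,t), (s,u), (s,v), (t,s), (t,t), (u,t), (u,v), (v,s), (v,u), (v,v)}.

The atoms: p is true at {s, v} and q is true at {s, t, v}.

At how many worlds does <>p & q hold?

3

s: <>p is T, q is T. ✓
t: <>p is T, q is T. ✓
u: <>p is T, q is F. ✗
v: <>p is T, q is T. ✓
Satisfying worlds: {s, t, v}.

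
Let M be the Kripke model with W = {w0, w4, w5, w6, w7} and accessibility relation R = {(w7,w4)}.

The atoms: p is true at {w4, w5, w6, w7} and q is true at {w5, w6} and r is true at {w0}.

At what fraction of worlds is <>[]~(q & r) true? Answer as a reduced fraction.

1/5

w0: no successors, so <>[]~(q & r) fails. ✗
w4: no successors, so <>[]~(q & r) fails. ✗
w5: no successors, so <>[]~(q & r) fails. ✗
w6: no successors, so <>[]~(q & r) fails. ✗
w7: successors {w4}; []~(q & r) there: w4:T. ✓
That's 1 of 5 worlds, so 1/5.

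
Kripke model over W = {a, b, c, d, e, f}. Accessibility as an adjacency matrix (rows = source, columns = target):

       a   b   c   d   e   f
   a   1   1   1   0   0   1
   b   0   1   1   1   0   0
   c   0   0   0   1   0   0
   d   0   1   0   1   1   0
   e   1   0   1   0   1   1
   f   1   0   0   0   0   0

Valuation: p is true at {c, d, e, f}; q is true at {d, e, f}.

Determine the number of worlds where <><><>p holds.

a: successors {a, b, c, f}; <><>p there: a:T, b:T, c:T, f:T. ✓
b: successors {b, c, d}; <><>p there: b:T, c:T, d:T. ✓
c: successors {d}; <><>p there: d:T. ✓
d: successors {b, d, e}; <><>p there: b:T, d:T, e:T. ✓
e: successors {a, c, e, f}; <><>p there: a:T, c:T, e:T, f:T. ✓
f: successors {a}; <><>p there: a:T. ✓
Satisfying worlds: {a, b, c, d, e, f}.

6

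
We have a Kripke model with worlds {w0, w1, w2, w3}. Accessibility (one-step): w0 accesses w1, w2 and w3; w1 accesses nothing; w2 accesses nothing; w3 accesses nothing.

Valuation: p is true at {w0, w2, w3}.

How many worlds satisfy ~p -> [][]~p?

w0: ~p is F, [][]~p is T. ✓
w1: ~p is T, [][]~p is T. ✓
w2: ~p is F, [][]~p is T. ✓
w3: ~p is F, [][]~p is T. ✓
Satisfying worlds: {w0, w1, w2, w3}.

4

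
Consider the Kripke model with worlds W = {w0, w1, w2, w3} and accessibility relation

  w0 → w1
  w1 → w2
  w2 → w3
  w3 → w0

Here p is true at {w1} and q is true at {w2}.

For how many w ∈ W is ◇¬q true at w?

w0: successors {w1}; ¬q there: w1:T. ✓
w1: successors {w2}; ¬q there: w2:F. ✗
w2: successors {w3}; ¬q there: w3:T. ✓
w3: successors {w0}; ¬q there: w0:T. ✓
Satisfying worlds: {w0, w2, w3}.

3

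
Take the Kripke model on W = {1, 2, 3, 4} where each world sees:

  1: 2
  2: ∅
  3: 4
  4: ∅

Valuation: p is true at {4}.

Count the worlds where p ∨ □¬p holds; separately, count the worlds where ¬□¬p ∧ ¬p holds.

3 and 1

For p ∨ □¬p:
1: p is F, □¬p is T. ✓
2: p is F, □¬p is T. ✓
3: p is F, □¬p is F. ✗
4: p is T, □¬p is T. ✓
— 3 worlds.
For ¬□¬p ∧ ¬p:
1: ¬□¬p is F, ¬p is T. ✗
2: ¬□¬p is F, ¬p is T. ✗
3: ¬□¬p is T, ¬p is T. ✓
4: ¬□¬p is F, ¬p is F. ✗
— 1 world.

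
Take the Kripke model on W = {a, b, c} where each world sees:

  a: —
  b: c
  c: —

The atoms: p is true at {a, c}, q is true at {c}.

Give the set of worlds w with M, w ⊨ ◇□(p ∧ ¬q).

a: no successors, so ◇□(p ∧ ¬q) fails. ✗
b: successors {c}; □(p ∧ ¬q) there: c:T. ✓
c: no successors, so ◇□(p ∧ ¬q) fails. ✗

{b}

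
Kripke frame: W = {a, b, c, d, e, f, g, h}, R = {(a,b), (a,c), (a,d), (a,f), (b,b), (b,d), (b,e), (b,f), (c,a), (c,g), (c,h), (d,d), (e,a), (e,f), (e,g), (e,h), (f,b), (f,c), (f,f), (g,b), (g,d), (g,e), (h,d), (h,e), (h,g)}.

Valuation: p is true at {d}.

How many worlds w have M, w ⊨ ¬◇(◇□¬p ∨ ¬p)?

1

a: ◇(◇□¬p ∨ ¬p) is T. ✗
b: ◇(◇□¬p ∨ ¬p) is T. ✗
c: ◇(◇□¬p ∨ ¬p) is T. ✗
d: ◇(◇□¬p ∨ ¬p) is F. ✓
e: ◇(◇□¬p ∨ ¬p) is T. ✗
f: ◇(◇□¬p ∨ ¬p) is T. ✗
g: ◇(◇□¬p ∨ ¬p) is T. ✗
h: ◇(◇□¬p ∨ ¬p) is T. ✗
Satisfying worlds: {d}.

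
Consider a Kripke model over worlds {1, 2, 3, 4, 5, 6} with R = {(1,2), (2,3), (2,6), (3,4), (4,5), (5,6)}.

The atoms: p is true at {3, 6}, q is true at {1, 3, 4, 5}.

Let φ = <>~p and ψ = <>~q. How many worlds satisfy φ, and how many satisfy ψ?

For <>~p:
1: successors {2}; ~p there: 2:T. ✓
2: successors {3, 6}; ~p there: 3:F, 6:F. ✗
3: successors {4}; ~p there: 4:T. ✓
4: successors {5}; ~p there: 5:T. ✓
5: successors {6}; ~p there: 6:F. ✗
6: no successors, so <>~p fails. ✗
— 3 worlds.
For <>~q:
1: successors {2}; ~q there: 2:T. ✓
2: successors {3, 6}; ~q there: 3:F, 6:T. ✓
3: successors {4}; ~q there: 4:F. ✗
4: successors {5}; ~q there: 5:F. ✗
5: successors {6}; ~q there: 6:T. ✓
6: no successors, so <>~q fails. ✗
— 3 worlds.

3 and 3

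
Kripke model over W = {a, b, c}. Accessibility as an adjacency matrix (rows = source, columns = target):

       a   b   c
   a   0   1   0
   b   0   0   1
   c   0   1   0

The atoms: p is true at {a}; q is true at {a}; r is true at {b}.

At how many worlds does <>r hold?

a: successors {b}; r there: b:T. ✓
b: successors {c}; r there: c:F. ✗
c: successors {b}; r there: b:T. ✓
Satisfying worlds: {a, c}.

2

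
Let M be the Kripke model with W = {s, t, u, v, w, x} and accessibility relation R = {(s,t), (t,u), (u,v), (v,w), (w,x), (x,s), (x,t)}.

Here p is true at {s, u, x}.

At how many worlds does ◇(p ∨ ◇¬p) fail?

s: successors {t}; p ∨ ◇¬p there: t:F. ✗
t: successors {u}; p ∨ ◇¬p there: u:T. ✓
u: successors {v}; p ∨ ◇¬p there: v:T. ✓
v: successors {w}; p ∨ ◇¬p there: w:F. ✗
w: successors {x}; p ∨ ◇¬p there: x:T. ✓
x: successors {s, t}; p ∨ ◇¬p there: s:T, t:F. ✓
Satisfying worlds: {t, u, w, x}.
So ◇(p ∨ ◇¬p) fails at the other 2 worlds.

2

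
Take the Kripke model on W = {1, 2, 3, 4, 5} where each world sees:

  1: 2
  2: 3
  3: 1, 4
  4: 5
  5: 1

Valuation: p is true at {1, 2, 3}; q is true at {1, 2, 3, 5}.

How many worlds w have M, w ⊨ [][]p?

1: successors {2}; []p there: 2:T. ✓
2: successors {3}; []p there: 3:F. ✗
3: successors {1, 4}; []p there: 1:T, 4:F. ✗
4: successors {5}; []p there: 5:T. ✓
5: successors {1}; []p there: 1:T. ✓
Satisfying worlds: {1, 4, 5}.

3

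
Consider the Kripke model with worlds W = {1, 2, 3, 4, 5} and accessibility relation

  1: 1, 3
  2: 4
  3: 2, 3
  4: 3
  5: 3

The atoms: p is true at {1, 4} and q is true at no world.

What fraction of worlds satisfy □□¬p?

1: successors {1, 3}; □¬p there: 1:F, 3:T. ✗
2: successors {4}; □¬p there: 4:T. ✓
3: successors {2, 3}; □¬p there: 2:F, 3:T. ✗
4: successors {3}; □¬p there: 3:T. ✓
5: successors {3}; □¬p there: 3:T. ✓
That's 3 of 5 worlds, so 3/5.

3/5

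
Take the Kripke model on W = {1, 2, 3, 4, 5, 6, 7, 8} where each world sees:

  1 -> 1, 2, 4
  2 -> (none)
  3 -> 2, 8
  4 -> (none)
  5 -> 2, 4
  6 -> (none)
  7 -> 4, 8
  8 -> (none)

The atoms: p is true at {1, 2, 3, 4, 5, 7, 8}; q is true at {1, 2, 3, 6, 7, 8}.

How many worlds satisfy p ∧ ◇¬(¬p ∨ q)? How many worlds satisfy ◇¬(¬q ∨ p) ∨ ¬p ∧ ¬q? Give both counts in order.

3 and 0

For p ∧ ◇¬(¬p ∨ q):
1: p is T, ◇¬(¬p ∨ q) is T. ✓
2: p is T, ◇¬(¬p ∨ q) is F. ✗
3: p is T, ◇¬(¬p ∨ q) is F. ✗
4: p is T, ◇¬(¬p ∨ q) is F. ✗
5: p is T, ◇¬(¬p ∨ q) is T. ✓
6: p is F, ◇¬(¬p ∨ q) is F. ✗
7: p is T, ◇¬(¬p ∨ q) is T. ✓
8: p is T, ◇¬(¬p ∨ q) is F. ✗
— 3 worlds.
For ◇¬(¬q ∨ p) ∨ ¬p ∧ ¬q:
1: ◇¬(¬q ∨ p) is F, ¬p ∧ ¬q is F. ✗
2: ◇¬(¬q ∨ p) is F, ¬p ∧ ¬q is F. ✗
3: ◇¬(¬q ∨ p) is F, ¬p ∧ ¬q is F. ✗
4: ◇¬(¬q ∨ p) is F, ¬p ∧ ¬q is F. ✗
5: ◇¬(¬q ∨ p) is F, ¬p ∧ ¬q is F. ✗
6: ◇¬(¬q ∨ p) is F, ¬p ∧ ¬q is F. ✗
7: ◇¬(¬q ∨ p) is F, ¬p ∧ ¬q is F. ✗
8: ◇¬(¬q ∨ p) is F, ¬p ∧ ¬q is F. ✗
— 0 worlds.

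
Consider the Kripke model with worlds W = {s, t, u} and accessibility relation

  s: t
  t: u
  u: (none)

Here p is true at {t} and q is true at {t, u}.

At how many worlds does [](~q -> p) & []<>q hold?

2

s: [](~q -> p) is T, []<>q is T. ✓
t: [](~q -> p) is T, []<>q is F. ✗
u: [](~q -> p) is T, []<>q is T. ✓
Satisfying worlds: {s, u}.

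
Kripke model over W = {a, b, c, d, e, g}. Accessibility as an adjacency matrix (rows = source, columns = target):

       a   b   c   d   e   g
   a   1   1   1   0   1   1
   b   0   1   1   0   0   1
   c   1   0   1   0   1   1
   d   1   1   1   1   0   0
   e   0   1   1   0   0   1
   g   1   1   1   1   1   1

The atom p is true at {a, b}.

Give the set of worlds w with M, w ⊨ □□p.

a: successors {a, b, c, e, g}; □p there: a:F, b:F, c:F, e:F, g:F. ✗
b: successors {b, c, g}; □p there: b:F, c:F, g:F. ✗
c: successors {a, c, e, g}; □p there: a:F, c:F, e:F, g:F. ✗
d: successors {a, b, c, d}; □p there: a:F, b:F, c:F, d:F. ✗
e: successors {b, c, g}; □p there: b:F, c:F, g:F. ✗
g: successors {a, b, c, d, e, g}; □p there: a:F, b:F, c:F, d:F, e:F, g:F. ✗

∅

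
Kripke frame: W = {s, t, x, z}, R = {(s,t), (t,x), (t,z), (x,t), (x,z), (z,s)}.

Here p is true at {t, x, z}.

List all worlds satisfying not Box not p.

s: Box not p is F. ✓
t: Box not p is F. ✓
x: Box not p is F. ✓
z: Box not p is T. ✗

{s, t, x}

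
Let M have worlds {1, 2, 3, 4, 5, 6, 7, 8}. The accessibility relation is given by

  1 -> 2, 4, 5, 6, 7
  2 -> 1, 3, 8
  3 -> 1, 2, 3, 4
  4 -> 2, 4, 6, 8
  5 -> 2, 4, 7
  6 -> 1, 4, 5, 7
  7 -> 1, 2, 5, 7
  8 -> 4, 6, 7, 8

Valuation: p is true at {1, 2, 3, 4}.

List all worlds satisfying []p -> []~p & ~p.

1: []p is F, []~p & ~p is F. ✓
2: []p is F, []~p & ~p is F. ✓
3: []p is T, []~p & ~p is F. ✗
4: []p is F, []~p & ~p is F. ✓
5: []p is F, []~p & ~p is F. ✓
6: []p is F, []~p & ~p is F. ✓
7: []p is F, []~p & ~p is F. ✓
8: []p is F, []~p & ~p is F. ✓

{1, 2, 4, 5, 6, 7, 8}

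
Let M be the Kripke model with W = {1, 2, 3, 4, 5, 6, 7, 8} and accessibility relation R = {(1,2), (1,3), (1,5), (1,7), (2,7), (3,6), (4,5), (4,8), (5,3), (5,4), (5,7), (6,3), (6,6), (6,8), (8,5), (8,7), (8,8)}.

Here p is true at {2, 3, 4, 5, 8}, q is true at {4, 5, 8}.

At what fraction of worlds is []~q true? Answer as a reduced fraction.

1: successors {2, 3, 5, 7}; ~q there: 2:T, 3:T, 5:F, 7:T. ✗
2: successors {7}; ~q there: 7:T. ✓
3: successors {6}; ~q there: 6:T. ✓
4: successors {5, 8}; ~q there: 5:F, 8:F. ✗
5: successors {3, 4, 7}; ~q there: 3:T, 4:F, 7:T. ✗
6: successors {3, 6, 8}; ~q there: 3:T, 6:T, 8:F. ✗
7: no successors, so []~q holds vacuously. ✓
8: successors {5, 7, 8}; ~q there: 5:F, 7:T, 8:F. ✗
That's 3 of 8 worlds, so 3/8.

3/8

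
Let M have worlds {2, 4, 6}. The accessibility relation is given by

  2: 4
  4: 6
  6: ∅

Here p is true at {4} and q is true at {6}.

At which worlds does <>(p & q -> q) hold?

2: successors {4}; p & q -> q there: 4:T. ✓
4: successors {6}; p & q -> q there: 6:T. ✓
6: no successors, so <>(p & q -> q) fails. ✗

{2, 4}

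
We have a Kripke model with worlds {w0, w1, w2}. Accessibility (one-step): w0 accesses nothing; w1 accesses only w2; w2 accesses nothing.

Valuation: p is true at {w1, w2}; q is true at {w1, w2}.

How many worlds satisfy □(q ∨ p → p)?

w0: no successors, so □(q ∨ p → p) holds vacuously. ✓
w1: successors {w2}; q ∨ p → p there: w2:T. ✓
w2: no successors, so □(q ∨ p → p) holds vacuously. ✓
Satisfying worlds: {w0, w1, w2}.

3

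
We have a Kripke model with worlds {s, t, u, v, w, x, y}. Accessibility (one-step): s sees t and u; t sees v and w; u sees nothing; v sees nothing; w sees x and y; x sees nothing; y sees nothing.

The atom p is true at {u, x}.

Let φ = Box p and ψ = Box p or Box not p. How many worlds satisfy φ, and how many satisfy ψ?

4 and 5

For Box p:
s: successors {t, u}; p there: t:F, u:T. ✗
t: successors {v, w}; p there: v:F, w:F. ✗
u: no successors, so Box p holds vacuously. ✓
v: no successors, so Box p holds vacuously. ✓
w: successors {x, y}; p there: x:T, y:F. ✗
x: no successors, so Box p holds vacuously. ✓
y: no successors, so Box p holds vacuously. ✓
— 4 worlds.
For Box p or Box not p:
s: Box p is F, Box not p is F. ✗
t: Box p is F, Box not p is T. ✓
u: Box p is T, Box not p is T. ✓
v: Box p is T, Box not p is T. ✓
w: Box p is F, Box not p is F. ✗
x: Box p is T, Box not p is T. ✓
y: Box p is T, Box not p is T. ✓
— 5 worlds.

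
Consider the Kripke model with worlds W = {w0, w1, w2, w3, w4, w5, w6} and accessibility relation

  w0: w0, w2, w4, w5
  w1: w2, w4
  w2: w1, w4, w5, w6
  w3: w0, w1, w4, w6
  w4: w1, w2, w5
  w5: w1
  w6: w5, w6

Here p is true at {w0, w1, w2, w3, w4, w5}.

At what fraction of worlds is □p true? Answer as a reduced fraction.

4/7

w0: successors {w0, w2, w4, w5}; p there: w0:T, w2:T, w4:T, w5:T. ✓
w1: successors {w2, w4}; p there: w2:T, w4:T. ✓
w2: successors {w1, w4, w5, w6}; p there: w1:T, w4:T, w5:T, w6:F. ✗
w3: successors {w0, w1, w4, w6}; p there: w0:T, w1:T, w4:T, w6:F. ✗
w4: successors {w1, w2, w5}; p there: w1:T, w2:T, w5:T. ✓
w5: successors {w1}; p there: w1:T. ✓
w6: successors {w5, w6}; p there: w5:T, w6:F. ✗
That's 4 of 7 worlds, so 4/7.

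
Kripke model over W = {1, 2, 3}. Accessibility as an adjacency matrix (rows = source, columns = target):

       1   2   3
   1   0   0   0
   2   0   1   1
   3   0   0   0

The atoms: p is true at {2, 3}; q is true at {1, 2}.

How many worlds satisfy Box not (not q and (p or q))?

1: no successors, so Box not (not q and (p or q)) holds vacuously. ✓
2: successors {2, 3}; not (not q and (p or q)) there: 2:T, 3:F. ✗
3: no successors, so Box not (not q and (p or q)) holds vacuously. ✓
Satisfying worlds: {1, 3}.

2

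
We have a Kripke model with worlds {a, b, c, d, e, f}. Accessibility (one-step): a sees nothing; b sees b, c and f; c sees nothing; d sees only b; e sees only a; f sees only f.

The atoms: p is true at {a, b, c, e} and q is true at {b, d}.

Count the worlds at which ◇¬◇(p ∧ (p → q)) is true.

a: no successors, so ◇¬◇(p ∧ (p → q)) fails. ✗
b: successors {b, c, f}; ¬◇(p ∧ (p → q)) there: b:F, c:T, f:T. ✓
c: no successors, so ◇¬◇(p ∧ (p → q)) fails. ✗
d: successors {b}; ¬◇(p ∧ (p → q)) there: b:F. ✗
e: successors {a}; ¬◇(p ∧ (p → q)) there: a:T. ✓
f: successors {f}; ¬◇(p ∧ (p → q)) there: f:T. ✓
Satisfying worlds: {b, e, f}.

3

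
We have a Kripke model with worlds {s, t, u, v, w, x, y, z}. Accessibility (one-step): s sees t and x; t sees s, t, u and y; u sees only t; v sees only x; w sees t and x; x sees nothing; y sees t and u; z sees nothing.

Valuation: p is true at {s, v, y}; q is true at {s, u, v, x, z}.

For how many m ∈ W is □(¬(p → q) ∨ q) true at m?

s: successors {t, x}; ¬(p → q) ∨ q there: t:F, x:T. ✗
t: successors {s, t, u, y}; ¬(p → q) ∨ q there: s:T, t:F, u:T, y:T. ✗
u: successors {t}; ¬(p → q) ∨ q there: t:F. ✗
v: successors {x}; ¬(p → q) ∨ q there: x:T. ✓
w: successors {t, x}; ¬(p → q) ∨ q there: t:F, x:T. ✗
x: no successors, so □(¬(p → q) ∨ q) holds vacuously. ✓
y: successors {t, u}; ¬(p → q) ∨ q there: t:F, u:T. ✗
z: no successors, so □(¬(p → q) ∨ q) holds vacuously. ✓
Satisfying worlds: {v, x, z}.

3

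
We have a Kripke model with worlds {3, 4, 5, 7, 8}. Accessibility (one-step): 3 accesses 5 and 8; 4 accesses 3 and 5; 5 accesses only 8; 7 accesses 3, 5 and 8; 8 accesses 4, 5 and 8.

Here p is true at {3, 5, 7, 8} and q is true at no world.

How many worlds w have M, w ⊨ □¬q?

3: successors {5, 8}; ¬q there: 5:T, 8:T. ✓
4: successors {3, 5}; ¬q there: 3:T, 5:T. ✓
5: successors {8}; ¬q there: 8:T. ✓
7: successors {3, 5, 8}; ¬q there: 3:T, 5:T, 8:T. ✓
8: successors {4, 5, 8}; ¬q there: 4:T, 5:T, 8:T. ✓
Satisfying worlds: {3, 4, 5, 7, 8}.

5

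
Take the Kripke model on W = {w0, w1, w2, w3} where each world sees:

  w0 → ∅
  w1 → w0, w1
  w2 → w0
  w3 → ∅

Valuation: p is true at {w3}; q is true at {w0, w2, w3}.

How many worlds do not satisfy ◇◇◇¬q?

3

w0: no successors, so ◇◇◇¬q fails. ✗
w1: successors {w0, w1}; ◇◇¬q there: w0:F, w1:T. ✓
w2: successors {w0}; ◇◇¬q there: w0:F. ✗
w3: no successors, so ◇◇◇¬q fails. ✗
Satisfying worlds: {w1}.
So ◇◇◇¬q fails at the other 3 worlds.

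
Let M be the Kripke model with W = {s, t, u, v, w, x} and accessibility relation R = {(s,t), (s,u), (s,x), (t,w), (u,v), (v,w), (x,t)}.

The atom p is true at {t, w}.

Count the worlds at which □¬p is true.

s: successors {t, u, x}; ¬p there: t:F, u:T, x:T. ✗
t: successors {w}; ¬p there: w:F. ✗
u: successors {v}; ¬p there: v:T. ✓
v: successors {w}; ¬p there: w:F. ✗
w: no successors, so □¬p holds vacuously. ✓
x: successors {t}; ¬p there: t:F. ✗
Satisfying worlds: {u, w}.

2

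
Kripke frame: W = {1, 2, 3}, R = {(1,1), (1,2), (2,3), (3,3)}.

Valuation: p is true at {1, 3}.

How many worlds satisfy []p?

1: successors {1, 2}; p there: 1:T, 2:F. ✗
2: successors {3}; p there: 3:T. ✓
3: successors {3}; p there: 3:T. ✓
Satisfying worlds: {2, 3}.

2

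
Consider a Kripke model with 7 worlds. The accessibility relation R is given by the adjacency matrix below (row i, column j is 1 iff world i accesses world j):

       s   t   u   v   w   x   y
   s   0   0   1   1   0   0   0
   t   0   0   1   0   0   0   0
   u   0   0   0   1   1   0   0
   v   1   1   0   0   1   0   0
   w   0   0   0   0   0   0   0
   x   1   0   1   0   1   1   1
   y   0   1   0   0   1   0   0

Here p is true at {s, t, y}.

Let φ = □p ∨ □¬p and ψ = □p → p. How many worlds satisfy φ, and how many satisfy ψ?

For □p ∨ □¬p:
s: □p is F, □¬p is T. ✓
t: □p is F, □¬p is T. ✓
u: □p is F, □¬p is T. ✓
v: □p is F, □¬p is F. ✗
w: □p is T, □¬p is T. ✓
x: □p is F, □¬p is F. ✗
y: □p is F, □¬p is F. ✗
— 4 worlds.
For □p → p:
s: □p is F, p is T. ✓
t: □p is F, p is T. ✓
u: □p is F, p is F. ✓
v: □p is F, p is F. ✓
w: □p is T, p is F. ✗
x: □p is F, p is F. ✓
y: □p is F, p is T. ✓
— 6 worlds.

4 and 6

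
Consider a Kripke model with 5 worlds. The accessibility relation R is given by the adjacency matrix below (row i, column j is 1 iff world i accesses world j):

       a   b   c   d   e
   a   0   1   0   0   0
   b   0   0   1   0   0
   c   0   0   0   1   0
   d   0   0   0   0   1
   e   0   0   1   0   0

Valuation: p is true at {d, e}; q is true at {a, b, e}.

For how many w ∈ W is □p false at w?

a: successors {b}; p there: b:F. ✗
b: successors {c}; p there: c:F. ✗
c: successors {d}; p there: d:T. ✓
d: successors {e}; p there: e:T. ✓
e: successors {c}; p there: c:F. ✗
Satisfying worlds: {c, d}.
So □p fails at the other 3 worlds.

3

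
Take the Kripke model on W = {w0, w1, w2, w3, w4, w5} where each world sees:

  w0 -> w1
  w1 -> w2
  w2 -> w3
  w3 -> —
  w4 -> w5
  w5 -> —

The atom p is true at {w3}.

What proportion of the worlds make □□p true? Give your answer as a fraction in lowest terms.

w0: successors {w1}; □p there: w1:F. ✗
w1: successors {w2}; □p there: w2:T. ✓
w2: successors {w3}; □p there: w3:T. ✓
w3: no successors, so □□p holds vacuously. ✓
w4: successors {w5}; □p there: w5:T. ✓
w5: no successors, so □□p holds vacuously. ✓
That's 5 of 6 worlds, so 5/6.

5/6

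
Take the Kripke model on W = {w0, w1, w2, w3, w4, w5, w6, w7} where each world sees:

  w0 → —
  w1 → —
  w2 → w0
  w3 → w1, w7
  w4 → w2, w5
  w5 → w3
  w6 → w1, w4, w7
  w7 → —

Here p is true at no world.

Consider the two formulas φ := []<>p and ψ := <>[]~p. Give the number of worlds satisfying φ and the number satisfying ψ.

For []<>p:
w0: no successors, so []<>p holds vacuously. ✓
w1: no successors, so []<>p holds vacuously. ✓
w2: successors {w0}; <>p there: w0:F. ✗
w3: successors {w1, w7}; <>p there: w1:F, w7:F. ✗
w4: successors {w2, w5}; <>p there: w2:F, w5:F. ✗
w5: successors {w3}; <>p there: w3:F. ✗
w6: successors {w1, w4, w7}; <>p there: w1:F, w4:F, w7:F. ✗
w7: no successors, so []<>p holds vacuously. ✓
— 3 worlds.
For <>[]~p:
w0: no successors, so <>[]~p fails. ✗
w1: no successors, so <>[]~p fails. ✗
w2: successors {w0}; []~p there: w0:T. ✓
w3: successors {w1, w7}; []~p there: w1:T, w7:T. ✓
w4: successors {w2, w5}; []~p there: w2:T, w5:T. ✓
w5: successors {w3}; []~p there: w3:T. ✓
w6: successors {w1, w4, w7}; []~p there: w1:T, w4:T, w7:T. ✓
w7: no successors, so <>[]~p fails. ✗
— 5 worlds.

3 and 5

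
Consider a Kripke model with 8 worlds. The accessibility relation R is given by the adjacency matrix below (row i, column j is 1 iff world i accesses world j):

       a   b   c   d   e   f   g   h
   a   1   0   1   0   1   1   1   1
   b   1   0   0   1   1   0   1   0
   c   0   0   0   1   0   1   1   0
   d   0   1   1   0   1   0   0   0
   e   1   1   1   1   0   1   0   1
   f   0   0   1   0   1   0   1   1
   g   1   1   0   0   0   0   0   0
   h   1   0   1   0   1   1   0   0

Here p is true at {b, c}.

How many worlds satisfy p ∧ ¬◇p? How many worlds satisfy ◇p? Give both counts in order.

For p ∧ ¬◇p:
a: p is F, ¬◇p is F. ✗
b: p is T, ¬◇p is T. ✓
c: p is T, ¬◇p is T. ✓
d: p is F, ¬◇p is F. ✗
e: p is F, ¬◇p is F. ✗
f: p is F, ¬◇p is F. ✗
g: p is F, ¬◇p is F. ✗
h: p is F, ¬◇p is F. ✗
— 2 worlds.
For ◇p:
a: successors {a, c, e, f, g, h}; p there: a:F, c:T, e:F, f:F, g:F, h:F. ✓
b: successors {a, d, e, g}; p there: a:F, d:F, e:F, g:F. ✗
c: successors {d, f, g}; p there: d:F, f:F, g:F. ✗
d: successors {b, c, e}; p there: b:T, c:T, e:F. ✓
e: successors {a, b, c, d, f, h}; p there: a:F, b:T, c:T, d:F, f:F, h:F. ✓
f: successors {c, e, g, h}; p there: c:T, e:F, g:F, h:F. ✓
g: successors {a, b}; p there: a:F, b:T. ✓
h: successors {a, c, e, f}; p there: a:F, c:T, e:F, f:F. ✓
— 6 worlds.

2 and 6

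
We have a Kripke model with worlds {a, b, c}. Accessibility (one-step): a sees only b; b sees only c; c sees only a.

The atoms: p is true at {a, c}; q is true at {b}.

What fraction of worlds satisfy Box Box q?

a: successors {b}; Box q there: b:F. ✗
b: successors {c}; Box q there: c:F. ✗
c: successors {a}; Box q there: a:T. ✓
That's 1 of 3 worlds, so 1/3.

1/3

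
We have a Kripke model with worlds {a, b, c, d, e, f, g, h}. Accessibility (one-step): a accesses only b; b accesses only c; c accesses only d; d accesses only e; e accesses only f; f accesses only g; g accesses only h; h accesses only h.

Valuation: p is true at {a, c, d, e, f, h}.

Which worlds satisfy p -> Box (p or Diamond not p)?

a: p is T, Box (p or Diamond not p) is F. ✗
b: p is F, Box (p or Diamond not p) is T. ✓
c: p is T, Box (p or Diamond not p) is T. ✓
d: p is T, Box (p or Diamond not p) is T. ✓
e: p is T, Box (p or Diamond not p) is T. ✓
f: p is T, Box (p or Diamond not p) is F. ✗
g: p is F, Box (p or Diamond not p) is T. ✓
h: p is T, Box (p or Diamond not p) is T. ✓

{b, c, d, e, g, h}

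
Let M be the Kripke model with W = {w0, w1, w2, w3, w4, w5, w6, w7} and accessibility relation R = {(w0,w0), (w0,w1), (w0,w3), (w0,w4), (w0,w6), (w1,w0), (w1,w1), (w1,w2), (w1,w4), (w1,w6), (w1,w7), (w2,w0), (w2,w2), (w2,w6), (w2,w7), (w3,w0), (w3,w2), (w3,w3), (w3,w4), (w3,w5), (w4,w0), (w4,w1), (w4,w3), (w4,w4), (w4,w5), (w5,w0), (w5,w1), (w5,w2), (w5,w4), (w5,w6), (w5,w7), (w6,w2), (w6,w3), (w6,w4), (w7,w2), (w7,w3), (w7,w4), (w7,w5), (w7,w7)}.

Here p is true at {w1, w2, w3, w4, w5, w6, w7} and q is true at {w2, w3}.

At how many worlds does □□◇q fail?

0

w0: successors {w0, w1, w3, w4, w6}; □◇q there: w0:T, w1:T, w3:T, w4:T, w6:T. ✓
w1: successors {w0, w1, w2, w4, w6, w7}; □◇q there: w0:T, w1:T, w2:T, w4:T, w6:T, w7:T. ✓
w2: successors {w0, w2, w6, w7}; □◇q there: w0:T, w2:T, w6:T, w7:T. ✓
w3: successors {w0, w2, w3, w4, w5}; □◇q there: w0:T, w2:T, w3:T, w4:T, w5:T. ✓
w4: successors {w0, w1, w3, w4, w5}; □◇q there: w0:T, w1:T, w3:T, w4:T, w5:T. ✓
w5: successors {w0, w1, w2, w4, w6, w7}; □◇q there: w0:T, w1:T, w2:T, w4:T, w6:T, w7:T. ✓
w6: successors {w2, w3, w4}; □◇q there: w2:T, w3:T, w4:T. ✓
w7: successors {w2, w3, w4, w5, w7}; □◇q there: w2:T, w3:T, w4:T, w5:T, w7:T. ✓
Satisfying worlds: {w0, w1, w2, w3, w4, w5, w6, w7}.
So □□◇q fails at the other 0 worlds.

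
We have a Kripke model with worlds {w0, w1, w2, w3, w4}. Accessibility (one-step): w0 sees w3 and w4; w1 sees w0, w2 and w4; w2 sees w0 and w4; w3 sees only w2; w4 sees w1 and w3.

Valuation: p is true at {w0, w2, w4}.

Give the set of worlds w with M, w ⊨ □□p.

{w3, w4}

w0: successors {w3, w4}; □p there: w3:T, w4:F. ✗
w1: successors {w0, w2, w4}; □p there: w0:F, w2:T, w4:F. ✗
w2: successors {w0, w4}; □p there: w0:F, w4:F. ✗
w3: successors {w2}; □p there: w2:T. ✓
w4: successors {w1, w3}; □p there: w1:T, w3:T. ✓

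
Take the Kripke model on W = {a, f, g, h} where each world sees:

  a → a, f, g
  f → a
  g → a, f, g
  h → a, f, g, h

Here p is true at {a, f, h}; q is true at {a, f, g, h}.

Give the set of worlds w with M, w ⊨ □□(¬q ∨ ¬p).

∅

a: successors {a, f, g}; □(¬q ∨ ¬p) there: a:F, f:F, g:F. ✗
f: successors {a}; □(¬q ∨ ¬p) there: a:F. ✗
g: successors {a, f, g}; □(¬q ∨ ¬p) there: a:F, f:F, g:F. ✗
h: successors {a, f, g, h}; □(¬q ∨ ¬p) there: a:F, f:F, g:F, h:F. ✗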